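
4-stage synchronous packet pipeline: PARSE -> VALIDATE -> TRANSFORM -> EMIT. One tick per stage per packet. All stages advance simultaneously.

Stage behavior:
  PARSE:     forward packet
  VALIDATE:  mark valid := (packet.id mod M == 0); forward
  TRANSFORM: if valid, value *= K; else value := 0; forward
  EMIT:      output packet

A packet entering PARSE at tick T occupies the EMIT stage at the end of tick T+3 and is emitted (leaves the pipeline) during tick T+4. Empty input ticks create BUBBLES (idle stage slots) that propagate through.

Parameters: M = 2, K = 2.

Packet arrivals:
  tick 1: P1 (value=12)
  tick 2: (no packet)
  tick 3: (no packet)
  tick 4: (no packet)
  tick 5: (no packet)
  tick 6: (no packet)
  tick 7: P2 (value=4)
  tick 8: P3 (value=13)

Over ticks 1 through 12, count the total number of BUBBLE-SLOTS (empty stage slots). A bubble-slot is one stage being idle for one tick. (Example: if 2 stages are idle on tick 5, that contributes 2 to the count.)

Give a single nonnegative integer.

Tick 1: [PARSE:P1(v=12,ok=F), VALIDATE:-, TRANSFORM:-, EMIT:-] out:-; bubbles=3
Tick 2: [PARSE:-, VALIDATE:P1(v=12,ok=F), TRANSFORM:-, EMIT:-] out:-; bubbles=3
Tick 3: [PARSE:-, VALIDATE:-, TRANSFORM:P1(v=0,ok=F), EMIT:-] out:-; bubbles=3
Tick 4: [PARSE:-, VALIDATE:-, TRANSFORM:-, EMIT:P1(v=0,ok=F)] out:-; bubbles=3
Tick 5: [PARSE:-, VALIDATE:-, TRANSFORM:-, EMIT:-] out:P1(v=0); bubbles=4
Tick 6: [PARSE:-, VALIDATE:-, TRANSFORM:-, EMIT:-] out:-; bubbles=4
Tick 7: [PARSE:P2(v=4,ok=F), VALIDATE:-, TRANSFORM:-, EMIT:-] out:-; bubbles=3
Tick 8: [PARSE:P3(v=13,ok=F), VALIDATE:P2(v=4,ok=T), TRANSFORM:-, EMIT:-] out:-; bubbles=2
Tick 9: [PARSE:-, VALIDATE:P3(v=13,ok=F), TRANSFORM:P2(v=8,ok=T), EMIT:-] out:-; bubbles=2
Tick 10: [PARSE:-, VALIDATE:-, TRANSFORM:P3(v=0,ok=F), EMIT:P2(v=8,ok=T)] out:-; bubbles=2
Tick 11: [PARSE:-, VALIDATE:-, TRANSFORM:-, EMIT:P3(v=0,ok=F)] out:P2(v=8); bubbles=3
Tick 12: [PARSE:-, VALIDATE:-, TRANSFORM:-, EMIT:-] out:P3(v=0); bubbles=4
Total bubble-slots: 36

Answer: 36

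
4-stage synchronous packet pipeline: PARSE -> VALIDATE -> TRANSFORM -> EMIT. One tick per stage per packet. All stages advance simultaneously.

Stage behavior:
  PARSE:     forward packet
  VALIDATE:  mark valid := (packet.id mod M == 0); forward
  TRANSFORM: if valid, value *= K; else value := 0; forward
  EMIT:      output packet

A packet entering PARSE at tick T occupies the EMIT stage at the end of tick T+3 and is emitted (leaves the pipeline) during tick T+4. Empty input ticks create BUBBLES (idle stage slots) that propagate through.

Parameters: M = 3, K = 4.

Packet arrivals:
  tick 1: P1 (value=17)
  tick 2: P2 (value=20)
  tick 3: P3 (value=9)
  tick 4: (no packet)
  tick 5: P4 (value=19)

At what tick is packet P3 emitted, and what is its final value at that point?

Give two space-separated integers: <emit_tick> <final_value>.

Tick 1: [PARSE:P1(v=17,ok=F), VALIDATE:-, TRANSFORM:-, EMIT:-] out:-; in:P1
Tick 2: [PARSE:P2(v=20,ok=F), VALIDATE:P1(v=17,ok=F), TRANSFORM:-, EMIT:-] out:-; in:P2
Tick 3: [PARSE:P3(v=9,ok=F), VALIDATE:P2(v=20,ok=F), TRANSFORM:P1(v=0,ok=F), EMIT:-] out:-; in:P3
Tick 4: [PARSE:-, VALIDATE:P3(v=9,ok=T), TRANSFORM:P2(v=0,ok=F), EMIT:P1(v=0,ok=F)] out:-; in:-
Tick 5: [PARSE:P4(v=19,ok=F), VALIDATE:-, TRANSFORM:P3(v=36,ok=T), EMIT:P2(v=0,ok=F)] out:P1(v=0); in:P4
Tick 6: [PARSE:-, VALIDATE:P4(v=19,ok=F), TRANSFORM:-, EMIT:P3(v=36,ok=T)] out:P2(v=0); in:-
Tick 7: [PARSE:-, VALIDATE:-, TRANSFORM:P4(v=0,ok=F), EMIT:-] out:P3(v=36); in:-
Tick 8: [PARSE:-, VALIDATE:-, TRANSFORM:-, EMIT:P4(v=0,ok=F)] out:-; in:-
Tick 9: [PARSE:-, VALIDATE:-, TRANSFORM:-, EMIT:-] out:P4(v=0); in:-
P3: arrives tick 3, valid=True (id=3, id%3=0), emit tick 7, final value 36

Answer: 7 36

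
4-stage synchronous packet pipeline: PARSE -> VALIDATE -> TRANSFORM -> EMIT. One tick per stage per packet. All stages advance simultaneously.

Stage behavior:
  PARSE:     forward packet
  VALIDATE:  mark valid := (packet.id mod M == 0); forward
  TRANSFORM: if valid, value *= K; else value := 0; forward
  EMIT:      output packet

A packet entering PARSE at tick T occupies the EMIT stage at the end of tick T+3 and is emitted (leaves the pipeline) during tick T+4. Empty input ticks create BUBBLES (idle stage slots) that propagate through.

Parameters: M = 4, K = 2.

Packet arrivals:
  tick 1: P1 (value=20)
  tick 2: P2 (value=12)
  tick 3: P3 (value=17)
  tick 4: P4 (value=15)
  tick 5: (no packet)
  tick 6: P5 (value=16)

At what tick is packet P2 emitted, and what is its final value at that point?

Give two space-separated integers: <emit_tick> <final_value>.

Tick 1: [PARSE:P1(v=20,ok=F), VALIDATE:-, TRANSFORM:-, EMIT:-] out:-; in:P1
Tick 2: [PARSE:P2(v=12,ok=F), VALIDATE:P1(v=20,ok=F), TRANSFORM:-, EMIT:-] out:-; in:P2
Tick 3: [PARSE:P3(v=17,ok=F), VALIDATE:P2(v=12,ok=F), TRANSFORM:P1(v=0,ok=F), EMIT:-] out:-; in:P3
Tick 4: [PARSE:P4(v=15,ok=F), VALIDATE:P3(v=17,ok=F), TRANSFORM:P2(v=0,ok=F), EMIT:P1(v=0,ok=F)] out:-; in:P4
Tick 5: [PARSE:-, VALIDATE:P4(v=15,ok=T), TRANSFORM:P3(v=0,ok=F), EMIT:P2(v=0,ok=F)] out:P1(v=0); in:-
Tick 6: [PARSE:P5(v=16,ok=F), VALIDATE:-, TRANSFORM:P4(v=30,ok=T), EMIT:P3(v=0,ok=F)] out:P2(v=0); in:P5
Tick 7: [PARSE:-, VALIDATE:P5(v=16,ok=F), TRANSFORM:-, EMIT:P4(v=30,ok=T)] out:P3(v=0); in:-
Tick 8: [PARSE:-, VALIDATE:-, TRANSFORM:P5(v=0,ok=F), EMIT:-] out:P4(v=30); in:-
Tick 9: [PARSE:-, VALIDATE:-, TRANSFORM:-, EMIT:P5(v=0,ok=F)] out:-; in:-
Tick 10: [PARSE:-, VALIDATE:-, TRANSFORM:-, EMIT:-] out:P5(v=0); in:-
P2: arrives tick 2, valid=False (id=2, id%4=2), emit tick 6, final value 0

Answer: 6 0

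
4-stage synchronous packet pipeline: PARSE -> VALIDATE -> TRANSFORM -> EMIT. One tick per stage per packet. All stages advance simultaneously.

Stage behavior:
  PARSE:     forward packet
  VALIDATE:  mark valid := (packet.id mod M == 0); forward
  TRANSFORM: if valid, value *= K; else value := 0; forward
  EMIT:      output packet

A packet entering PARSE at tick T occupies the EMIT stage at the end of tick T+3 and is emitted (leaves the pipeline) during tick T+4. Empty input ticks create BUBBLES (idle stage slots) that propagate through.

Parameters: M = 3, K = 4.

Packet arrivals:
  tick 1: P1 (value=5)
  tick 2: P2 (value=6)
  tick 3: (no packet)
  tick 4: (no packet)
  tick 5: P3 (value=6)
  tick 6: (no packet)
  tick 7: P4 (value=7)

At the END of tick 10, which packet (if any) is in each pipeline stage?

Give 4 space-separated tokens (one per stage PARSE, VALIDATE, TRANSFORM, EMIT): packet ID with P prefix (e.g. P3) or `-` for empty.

Tick 1: [PARSE:P1(v=5,ok=F), VALIDATE:-, TRANSFORM:-, EMIT:-] out:-; in:P1
Tick 2: [PARSE:P2(v=6,ok=F), VALIDATE:P1(v=5,ok=F), TRANSFORM:-, EMIT:-] out:-; in:P2
Tick 3: [PARSE:-, VALIDATE:P2(v=6,ok=F), TRANSFORM:P1(v=0,ok=F), EMIT:-] out:-; in:-
Tick 4: [PARSE:-, VALIDATE:-, TRANSFORM:P2(v=0,ok=F), EMIT:P1(v=0,ok=F)] out:-; in:-
Tick 5: [PARSE:P3(v=6,ok=F), VALIDATE:-, TRANSFORM:-, EMIT:P2(v=0,ok=F)] out:P1(v=0); in:P3
Tick 6: [PARSE:-, VALIDATE:P3(v=6,ok=T), TRANSFORM:-, EMIT:-] out:P2(v=0); in:-
Tick 7: [PARSE:P4(v=7,ok=F), VALIDATE:-, TRANSFORM:P3(v=24,ok=T), EMIT:-] out:-; in:P4
Tick 8: [PARSE:-, VALIDATE:P4(v=7,ok=F), TRANSFORM:-, EMIT:P3(v=24,ok=T)] out:-; in:-
Tick 9: [PARSE:-, VALIDATE:-, TRANSFORM:P4(v=0,ok=F), EMIT:-] out:P3(v=24); in:-
Tick 10: [PARSE:-, VALIDATE:-, TRANSFORM:-, EMIT:P4(v=0,ok=F)] out:-; in:-
At end of tick 10: ['-', '-', '-', 'P4']

Answer: - - - P4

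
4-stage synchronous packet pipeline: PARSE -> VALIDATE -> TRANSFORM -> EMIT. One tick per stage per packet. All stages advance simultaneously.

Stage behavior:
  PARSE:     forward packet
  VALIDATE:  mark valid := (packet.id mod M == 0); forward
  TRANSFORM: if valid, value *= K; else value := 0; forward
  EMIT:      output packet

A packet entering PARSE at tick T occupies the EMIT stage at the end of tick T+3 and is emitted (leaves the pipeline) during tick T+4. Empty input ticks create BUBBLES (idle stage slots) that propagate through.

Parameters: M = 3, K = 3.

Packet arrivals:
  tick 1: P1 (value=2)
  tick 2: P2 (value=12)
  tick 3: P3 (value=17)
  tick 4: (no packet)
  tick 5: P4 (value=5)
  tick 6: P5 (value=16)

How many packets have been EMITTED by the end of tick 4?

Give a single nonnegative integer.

Tick 1: [PARSE:P1(v=2,ok=F), VALIDATE:-, TRANSFORM:-, EMIT:-] out:-; in:P1
Tick 2: [PARSE:P2(v=12,ok=F), VALIDATE:P1(v=2,ok=F), TRANSFORM:-, EMIT:-] out:-; in:P2
Tick 3: [PARSE:P3(v=17,ok=F), VALIDATE:P2(v=12,ok=F), TRANSFORM:P1(v=0,ok=F), EMIT:-] out:-; in:P3
Tick 4: [PARSE:-, VALIDATE:P3(v=17,ok=T), TRANSFORM:P2(v=0,ok=F), EMIT:P1(v=0,ok=F)] out:-; in:-
Emitted by tick 4: []

Answer: 0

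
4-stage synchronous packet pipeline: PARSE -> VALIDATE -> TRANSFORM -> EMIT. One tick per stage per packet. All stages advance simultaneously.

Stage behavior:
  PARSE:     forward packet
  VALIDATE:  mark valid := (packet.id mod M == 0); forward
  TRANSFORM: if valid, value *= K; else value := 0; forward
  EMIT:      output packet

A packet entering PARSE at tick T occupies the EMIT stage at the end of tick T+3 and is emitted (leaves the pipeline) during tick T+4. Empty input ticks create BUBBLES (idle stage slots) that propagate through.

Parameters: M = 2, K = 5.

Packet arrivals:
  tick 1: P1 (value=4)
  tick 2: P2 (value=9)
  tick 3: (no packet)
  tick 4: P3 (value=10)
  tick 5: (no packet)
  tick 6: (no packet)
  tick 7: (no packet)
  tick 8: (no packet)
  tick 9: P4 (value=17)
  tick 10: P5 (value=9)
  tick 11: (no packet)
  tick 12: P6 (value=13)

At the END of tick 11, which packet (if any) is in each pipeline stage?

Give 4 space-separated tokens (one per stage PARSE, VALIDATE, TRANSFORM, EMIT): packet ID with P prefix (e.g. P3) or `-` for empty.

Answer: - P5 P4 -

Derivation:
Tick 1: [PARSE:P1(v=4,ok=F), VALIDATE:-, TRANSFORM:-, EMIT:-] out:-; in:P1
Tick 2: [PARSE:P2(v=9,ok=F), VALIDATE:P1(v=4,ok=F), TRANSFORM:-, EMIT:-] out:-; in:P2
Tick 3: [PARSE:-, VALIDATE:P2(v=9,ok=T), TRANSFORM:P1(v=0,ok=F), EMIT:-] out:-; in:-
Tick 4: [PARSE:P3(v=10,ok=F), VALIDATE:-, TRANSFORM:P2(v=45,ok=T), EMIT:P1(v=0,ok=F)] out:-; in:P3
Tick 5: [PARSE:-, VALIDATE:P3(v=10,ok=F), TRANSFORM:-, EMIT:P2(v=45,ok=T)] out:P1(v=0); in:-
Tick 6: [PARSE:-, VALIDATE:-, TRANSFORM:P3(v=0,ok=F), EMIT:-] out:P2(v=45); in:-
Tick 7: [PARSE:-, VALIDATE:-, TRANSFORM:-, EMIT:P3(v=0,ok=F)] out:-; in:-
Tick 8: [PARSE:-, VALIDATE:-, TRANSFORM:-, EMIT:-] out:P3(v=0); in:-
Tick 9: [PARSE:P4(v=17,ok=F), VALIDATE:-, TRANSFORM:-, EMIT:-] out:-; in:P4
Tick 10: [PARSE:P5(v=9,ok=F), VALIDATE:P4(v=17,ok=T), TRANSFORM:-, EMIT:-] out:-; in:P5
Tick 11: [PARSE:-, VALIDATE:P5(v=9,ok=F), TRANSFORM:P4(v=85,ok=T), EMIT:-] out:-; in:-
At end of tick 11: ['-', 'P5', 'P4', '-']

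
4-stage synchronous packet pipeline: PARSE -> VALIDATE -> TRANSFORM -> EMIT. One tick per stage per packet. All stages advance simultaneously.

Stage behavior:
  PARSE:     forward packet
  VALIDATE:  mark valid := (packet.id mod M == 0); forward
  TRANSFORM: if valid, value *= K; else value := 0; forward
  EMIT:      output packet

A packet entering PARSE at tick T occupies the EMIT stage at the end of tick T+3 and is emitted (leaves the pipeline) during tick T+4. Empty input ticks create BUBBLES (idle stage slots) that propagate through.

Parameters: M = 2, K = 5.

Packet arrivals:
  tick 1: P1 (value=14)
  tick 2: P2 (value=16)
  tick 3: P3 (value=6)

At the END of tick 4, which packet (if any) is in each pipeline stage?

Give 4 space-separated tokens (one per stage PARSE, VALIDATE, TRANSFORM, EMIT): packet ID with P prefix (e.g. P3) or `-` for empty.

Answer: - P3 P2 P1

Derivation:
Tick 1: [PARSE:P1(v=14,ok=F), VALIDATE:-, TRANSFORM:-, EMIT:-] out:-; in:P1
Tick 2: [PARSE:P2(v=16,ok=F), VALIDATE:P1(v=14,ok=F), TRANSFORM:-, EMIT:-] out:-; in:P2
Tick 3: [PARSE:P3(v=6,ok=F), VALIDATE:P2(v=16,ok=T), TRANSFORM:P1(v=0,ok=F), EMIT:-] out:-; in:P3
Tick 4: [PARSE:-, VALIDATE:P3(v=6,ok=F), TRANSFORM:P2(v=80,ok=T), EMIT:P1(v=0,ok=F)] out:-; in:-
At end of tick 4: ['-', 'P3', 'P2', 'P1']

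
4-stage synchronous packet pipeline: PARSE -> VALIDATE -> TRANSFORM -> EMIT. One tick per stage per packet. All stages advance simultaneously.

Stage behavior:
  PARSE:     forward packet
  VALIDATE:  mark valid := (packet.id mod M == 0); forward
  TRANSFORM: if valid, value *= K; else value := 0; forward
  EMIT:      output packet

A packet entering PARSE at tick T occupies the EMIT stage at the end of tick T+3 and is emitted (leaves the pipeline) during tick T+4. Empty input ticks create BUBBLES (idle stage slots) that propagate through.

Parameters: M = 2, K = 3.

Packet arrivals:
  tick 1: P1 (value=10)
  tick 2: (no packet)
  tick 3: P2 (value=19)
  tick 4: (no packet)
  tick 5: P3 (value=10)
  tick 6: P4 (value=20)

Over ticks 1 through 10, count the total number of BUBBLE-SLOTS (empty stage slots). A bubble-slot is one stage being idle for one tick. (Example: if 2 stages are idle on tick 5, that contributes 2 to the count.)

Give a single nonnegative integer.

Tick 1: [PARSE:P1(v=10,ok=F), VALIDATE:-, TRANSFORM:-, EMIT:-] out:-; bubbles=3
Tick 2: [PARSE:-, VALIDATE:P1(v=10,ok=F), TRANSFORM:-, EMIT:-] out:-; bubbles=3
Tick 3: [PARSE:P2(v=19,ok=F), VALIDATE:-, TRANSFORM:P1(v=0,ok=F), EMIT:-] out:-; bubbles=2
Tick 4: [PARSE:-, VALIDATE:P2(v=19,ok=T), TRANSFORM:-, EMIT:P1(v=0,ok=F)] out:-; bubbles=2
Tick 5: [PARSE:P3(v=10,ok=F), VALIDATE:-, TRANSFORM:P2(v=57,ok=T), EMIT:-] out:P1(v=0); bubbles=2
Tick 6: [PARSE:P4(v=20,ok=F), VALIDATE:P3(v=10,ok=F), TRANSFORM:-, EMIT:P2(v=57,ok=T)] out:-; bubbles=1
Tick 7: [PARSE:-, VALIDATE:P4(v=20,ok=T), TRANSFORM:P3(v=0,ok=F), EMIT:-] out:P2(v=57); bubbles=2
Tick 8: [PARSE:-, VALIDATE:-, TRANSFORM:P4(v=60,ok=T), EMIT:P3(v=0,ok=F)] out:-; bubbles=2
Tick 9: [PARSE:-, VALIDATE:-, TRANSFORM:-, EMIT:P4(v=60,ok=T)] out:P3(v=0); bubbles=3
Tick 10: [PARSE:-, VALIDATE:-, TRANSFORM:-, EMIT:-] out:P4(v=60); bubbles=4
Total bubble-slots: 24

Answer: 24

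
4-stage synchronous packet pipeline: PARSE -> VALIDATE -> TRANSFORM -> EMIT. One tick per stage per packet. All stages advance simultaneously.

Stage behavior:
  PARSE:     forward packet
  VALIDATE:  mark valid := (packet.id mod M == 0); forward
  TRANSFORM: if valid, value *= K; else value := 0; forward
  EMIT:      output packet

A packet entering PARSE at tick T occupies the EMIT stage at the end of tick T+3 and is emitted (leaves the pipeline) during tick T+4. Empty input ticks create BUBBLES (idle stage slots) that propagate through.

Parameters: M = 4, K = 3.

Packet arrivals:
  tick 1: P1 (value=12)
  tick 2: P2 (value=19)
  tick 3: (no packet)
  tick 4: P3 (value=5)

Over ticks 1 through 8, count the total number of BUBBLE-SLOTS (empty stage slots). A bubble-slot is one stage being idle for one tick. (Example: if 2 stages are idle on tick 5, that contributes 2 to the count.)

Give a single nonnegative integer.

Answer: 20

Derivation:
Tick 1: [PARSE:P1(v=12,ok=F), VALIDATE:-, TRANSFORM:-, EMIT:-] out:-; bubbles=3
Tick 2: [PARSE:P2(v=19,ok=F), VALIDATE:P1(v=12,ok=F), TRANSFORM:-, EMIT:-] out:-; bubbles=2
Tick 3: [PARSE:-, VALIDATE:P2(v=19,ok=F), TRANSFORM:P1(v=0,ok=F), EMIT:-] out:-; bubbles=2
Tick 4: [PARSE:P3(v=5,ok=F), VALIDATE:-, TRANSFORM:P2(v=0,ok=F), EMIT:P1(v=0,ok=F)] out:-; bubbles=1
Tick 5: [PARSE:-, VALIDATE:P3(v=5,ok=F), TRANSFORM:-, EMIT:P2(v=0,ok=F)] out:P1(v=0); bubbles=2
Tick 6: [PARSE:-, VALIDATE:-, TRANSFORM:P3(v=0,ok=F), EMIT:-] out:P2(v=0); bubbles=3
Tick 7: [PARSE:-, VALIDATE:-, TRANSFORM:-, EMIT:P3(v=0,ok=F)] out:-; bubbles=3
Tick 8: [PARSE:-, VALIDATE:-, TRANSFORM:-, EMIT:-] out:P3(v=0); bubbles=4
Total bubble-slots: 20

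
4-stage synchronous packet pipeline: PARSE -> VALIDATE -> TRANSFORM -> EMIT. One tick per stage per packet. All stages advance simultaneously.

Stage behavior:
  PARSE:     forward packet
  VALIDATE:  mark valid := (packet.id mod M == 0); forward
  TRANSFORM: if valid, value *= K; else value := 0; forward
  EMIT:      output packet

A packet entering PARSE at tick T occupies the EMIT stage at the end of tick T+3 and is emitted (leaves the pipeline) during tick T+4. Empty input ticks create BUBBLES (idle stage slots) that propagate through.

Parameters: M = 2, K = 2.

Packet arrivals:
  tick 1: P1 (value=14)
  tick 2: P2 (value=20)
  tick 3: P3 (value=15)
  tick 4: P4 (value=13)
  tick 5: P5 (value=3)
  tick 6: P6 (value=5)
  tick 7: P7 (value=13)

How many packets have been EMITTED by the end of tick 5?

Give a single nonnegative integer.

Answer: 1

Derivation:
Tick 1: [PARSE:P1(v=14,ok=F), VALIDATE:-, TRANSFORM:-, EMIT:-] out:-; in:P1
Tick 2: [PARSE:P2(v=20,ok=F), VALIDATE:P1(v=14,ok=F), TRANSFORM:-, EMIT:-] out:-; in:P2
Tick 3: [PARSE:P3(v=15,ok=F), VALIDATE:P2(v=20,ok=T), TRANSFORM:P1(v=0,ok=F), EMIT:-] out:-; in:P3
Tick 4: [PARSE:P4(v=13,ok=F), VALIDATE:P3(v=15,ok=F), TRANSFORM:P2(v=40,ok=T), EMIT:P1(v=0,ok=F)] out:-; in:P4
Tick 5: [PARSE:P5(v=3,ok=F), VALIDATE:P4(v=13,ok=T), TRANSFORM:P3(v=0,ok=F), EMIT:P2(v=40,ok=T)] out:P1(v=0); in:P5
Emitted by tick 5: ['P1']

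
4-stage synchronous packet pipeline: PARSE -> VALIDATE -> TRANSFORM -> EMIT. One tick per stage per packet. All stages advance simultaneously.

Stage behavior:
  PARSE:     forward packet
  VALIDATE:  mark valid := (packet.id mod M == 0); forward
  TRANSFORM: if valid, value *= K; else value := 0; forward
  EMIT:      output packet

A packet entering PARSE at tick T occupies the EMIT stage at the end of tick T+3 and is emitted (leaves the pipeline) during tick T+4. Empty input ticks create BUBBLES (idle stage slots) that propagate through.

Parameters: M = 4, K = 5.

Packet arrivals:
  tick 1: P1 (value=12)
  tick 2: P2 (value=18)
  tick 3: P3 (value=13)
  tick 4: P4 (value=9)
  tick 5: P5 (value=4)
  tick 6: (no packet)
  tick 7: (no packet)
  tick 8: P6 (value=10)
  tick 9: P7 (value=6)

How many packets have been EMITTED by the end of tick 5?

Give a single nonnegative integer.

Tick 1: [PARSE:P1(v=12,ok=F), VALIDATE:-, TRANSFORM:-, EMIT:-] out:-; in:P1
Tick 2: [PARSE:P2(v=18,ok=F), VALIDATE:P1(v=12,ok=F), TRANSFORM:-, EMIT:-] out:-; in:P2
Tick 3: [PARSE:P3(v=13,ok=F), VALIDATE:P2(v=18,ok=F), TRANSFORM:P1(v=0,ok=F), EMIT:-] out:-; in:P3
Tick 4: [PARSE:P4(v=9,ok=F), VALIDATE:P3(v=13,ok=F), TRANSFORM:P2(v=0,ok=F), EMIT:P1(v=0,ok=F)] out:-; in:P4
Tick 5: [PARSE:P5(v=4,ok=F), VALIDATE:P4(v=9,ok=T), TRANSFORM:P3(v=0,ok=F), EMIT:P2(v=0,ok=F)] out:P1(v=0); in:P5
Emitted by tick 5: ['P1']

Answer: 1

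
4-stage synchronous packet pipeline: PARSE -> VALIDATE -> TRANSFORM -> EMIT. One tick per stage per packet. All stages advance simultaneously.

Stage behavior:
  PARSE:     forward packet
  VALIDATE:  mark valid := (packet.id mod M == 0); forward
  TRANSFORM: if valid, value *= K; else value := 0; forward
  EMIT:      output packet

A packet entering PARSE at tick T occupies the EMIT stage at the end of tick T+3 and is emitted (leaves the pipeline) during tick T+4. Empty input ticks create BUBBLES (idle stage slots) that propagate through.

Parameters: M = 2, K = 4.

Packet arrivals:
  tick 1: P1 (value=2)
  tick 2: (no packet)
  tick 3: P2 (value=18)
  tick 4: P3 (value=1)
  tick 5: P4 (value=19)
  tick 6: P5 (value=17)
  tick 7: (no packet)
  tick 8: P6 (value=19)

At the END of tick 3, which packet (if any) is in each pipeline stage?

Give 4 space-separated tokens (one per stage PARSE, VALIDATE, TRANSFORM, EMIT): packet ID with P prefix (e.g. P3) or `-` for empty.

Tick 1: [PARSE:P1(v=2,ok=F), VALIDATE:-, TRANSFORM:-, EMIT:-] out:-; in:P1
Tick 2: [PARSE:-, VALIDATE:P1(v=2,ok=F), TRANSFORM:-, EMIT:-] out:-; in:-
Tick 3: [PARSE:P2(v=18,ok=F), VALIDATE:-, TRANSFORM:P1(v=0,ok=F), EMIT:-] out:-; in:P2
At end of tick 3: ['P2', '-', 'P1', '-']

Answer: P2 - P1 -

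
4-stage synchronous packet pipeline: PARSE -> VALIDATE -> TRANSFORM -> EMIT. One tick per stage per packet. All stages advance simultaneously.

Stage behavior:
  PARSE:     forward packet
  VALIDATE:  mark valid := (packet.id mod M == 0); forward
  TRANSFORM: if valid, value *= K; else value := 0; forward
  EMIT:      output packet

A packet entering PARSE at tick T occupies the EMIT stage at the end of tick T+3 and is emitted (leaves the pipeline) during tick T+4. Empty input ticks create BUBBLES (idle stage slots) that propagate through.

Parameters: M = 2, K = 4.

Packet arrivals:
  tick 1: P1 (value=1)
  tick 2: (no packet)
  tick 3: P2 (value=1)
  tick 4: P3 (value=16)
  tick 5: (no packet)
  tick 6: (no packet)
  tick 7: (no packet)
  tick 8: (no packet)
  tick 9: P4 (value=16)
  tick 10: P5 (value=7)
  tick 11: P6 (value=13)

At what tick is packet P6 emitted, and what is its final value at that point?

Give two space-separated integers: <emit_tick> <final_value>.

Answer: 15 52

Derivation:
Tick 1: [PARSE:P1(v=1,ok=F), VALIDATE:-, TRANSFORM:-, EMIT:-] out:-; in:P1
Tick 2: [PARSE:-, VALIDATE:P1(v=1,ok=F), TRANSFORM:-, EMIT:-] out:-; in:-
Tick 3: [PARSE:P2(v=1,ok=F), VALIDATE:-, TRANSFORM:P1(v=0,ok=F), EMIT:-] out:-; in:P2
Tick 4: [PARSE:P3(v=16,ok=F), VALIDATE:P2(v=1,ok=T), TRANSFORM:-, EMIT:P1(v=0,ok=F)] out:-; in:P3
Tick 5: [PARSE:-, VALIDATE:P3(v=16,ok=F), TRANSFORM:P2(v=4,ok=T), EMIT:-] out:P1(v=0); in:-
Tick 6: [PARSE:-, VALIDATE:-, TRANSFORM:P3(v=0,ok=F), EMIT:P2(v=4,ok=T)] out:-; in:-
Tick 7: [PARSE:-, VALIDATE:-, TRANSFORM:-, EMIT:P3(v=0,ok=F)] out:P2(v=4); in:-
Tick 8: [PARSE:-, VALIDATE:-, TRANSFORM:-, EMIT:-] out:P3(v=0); in:-
Tick 9: [PARSE:P4(v=16,ok=F), VALIDATE:-, TRANSFORM:-, EMIT:-] out:-; in:P4
Tick 10: [PARSE:P5(v=7,ok=F), VALIDATE:P4(v=16,ok=T), TRANSFORM:-, EMIT:-] out:-; in:P5
Tick 11: [PARSE:P6(v=13,ok=F), VALIDATE:P5(v=7,ok=F), TRANSFORM:P4(v=64,ok=T), EMIT:-] out:-; in:P6
Tick 12: [PARSE:-, VALIDATE:P6(v=13,ok=T), TRANSFORM:P5(v=0,ok=F), EMIT:P4(v=64,ok=T)] out:-; in:-
Tick 13: [PARSE:-, VALIDATE:-, TRANSFORM:P6(v=52,ok=T), EMIT:P5(v=0,ok=F)] out:P4(v=64); in:-
Tick 14: [PARSE:-, VALIDATE:-, TRANSFORM:-, EMIT:P6(v=52,ok=T)] out:P5(v=0); in:-
Tick 15: [PARSE:-, VALIDATE:-, TRANSFORM:-, EMIT:-] out:P6(v=52); in:-
P6: arrives tick 11, valid=True (id=6, id%2=0), emit tick 15, final value 52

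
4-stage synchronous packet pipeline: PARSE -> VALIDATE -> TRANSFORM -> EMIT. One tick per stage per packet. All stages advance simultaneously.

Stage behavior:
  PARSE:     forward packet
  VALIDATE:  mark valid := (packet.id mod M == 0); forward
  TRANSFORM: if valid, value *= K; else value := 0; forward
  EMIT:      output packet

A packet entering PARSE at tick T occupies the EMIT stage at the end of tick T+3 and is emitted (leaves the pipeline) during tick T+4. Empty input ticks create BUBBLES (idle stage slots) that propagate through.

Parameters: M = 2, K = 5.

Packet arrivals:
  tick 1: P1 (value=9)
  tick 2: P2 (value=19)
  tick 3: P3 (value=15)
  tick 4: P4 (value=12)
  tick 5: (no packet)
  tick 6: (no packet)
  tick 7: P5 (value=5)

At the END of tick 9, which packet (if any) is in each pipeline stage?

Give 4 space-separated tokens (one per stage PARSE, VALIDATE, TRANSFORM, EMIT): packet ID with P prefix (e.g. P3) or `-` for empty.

Answer: - - P5 -

Derivation:
Tick 1: [PARSE:P1(v=9,ok=F), VALIDATE:-, TRANSFORM:-, EMIT:-] out:-; in:P1
Tick 2: [PARSE:P2(v=19,ok=F), VALIDATE:P1(v=9,ok=F), TRANSFORM:-, EMIT:-] out:-; in:P2
Tick 3: [PARSE:P3(v=15,ok=F), VALIDATE:P2(v=19,ok=T), TRANSFORM:P1(v=0,ok=F), EMIT:-] out:-; in:P3
Tick 4: [PARSE:P4(v=12,ok=F), VALIDATE:P3(v=15,ok=F), TRANSFORM:P2(v=95,ok=T), EMIT:P1(v=0,ok=F)] out:-; in:P4
Tick 5: [PARSE:-, VALIDATE:P4(v=12,ok=T), TRANSFORM:P3(v=0,ok=F), EMIT:P2(v=95,ok=T)] out:P1(v=0); in:-
Tick 6: [PARSE:-, VALIDATE:-, TRANSFORM:P4(v=60,ok=T), EMIT:P3(v=0,ok=F)] out:P2(v=95); in:-
Tick 7: [PARSE:P5(v=5,ok=F), VALIDATE:-, TRANSFORM:-, EMIT:P4(v=60,ok=T)] out:P3(v=0); in:P5
Tick 8: [PARSE:-, VALIDATE:P5(v=5,ok=F), TRANSFORM:-, EMIT:-] out:P4(v=60); in:-
Tick 9: [PARSE:-, VALIDATE:-, TRANSFORM:P5(v=0,ok=F), EMIT:-] out:-; in:-
At end of tick 9: ['-', '-', 'P5', '-']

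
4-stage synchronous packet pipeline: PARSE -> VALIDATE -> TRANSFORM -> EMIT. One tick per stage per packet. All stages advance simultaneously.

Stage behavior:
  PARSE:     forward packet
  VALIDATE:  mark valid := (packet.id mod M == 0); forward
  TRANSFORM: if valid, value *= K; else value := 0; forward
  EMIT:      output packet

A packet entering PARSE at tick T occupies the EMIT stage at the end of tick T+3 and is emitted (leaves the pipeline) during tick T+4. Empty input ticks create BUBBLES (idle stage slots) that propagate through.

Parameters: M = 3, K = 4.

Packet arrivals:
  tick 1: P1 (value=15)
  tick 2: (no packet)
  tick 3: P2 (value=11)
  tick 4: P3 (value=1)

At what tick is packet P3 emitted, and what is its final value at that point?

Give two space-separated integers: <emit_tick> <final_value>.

Tick 1: [PARSE:P1(v=15,ok=F), VALIDATE:-, TRANSFORM:-, EMIT:-] out:-; in:P1
Tick 2: [PARSE:-, VALIDATE:P1(v=15,ok=F), TRANSFORM:-, EMIT:-] out:-; in:-
Tick 3: [PARSE:P2(v=11,ok=F), VALIDATE:-, TRANSFORM:P1(v=0,ok=F), EMIT:-] out:-; in:P2
Tick 4: [PARSE:P3(v=1,ok=F), VALIDATE:P2(v=11,ok=F), TRANSFORM:-, EMIT:P1(v=0,ok=F)] out:-; in:P3
Tick 5: [PARSE:-, VALIDATE:P3(v=1,ok=T), TRANSFORM:P2(v=0,ok=F), EMIT:-] out:P1(v=0); in:-
Tick 6: [PARSE:-, VALIDATE:-, TRANSFORM:P3(v=4,ok=T), EMIT:P2(v=0,ok=F)] out:-; in:-
Tick 7: [PARSE:-, VALIDATE:-, TRANSFORM:-, EMIT:P3(v=4,ok=T)] out:P2(v=0); in:-
Tick 8: [PARSE:-, VALIDATE:-, TRANSFORM:-, EMIT:-] out:P3(v=4); in:-
P3: arrives tick 4, valid=True (id=3, id%3=0), emit tick 8, final value 4

Answer: 8 4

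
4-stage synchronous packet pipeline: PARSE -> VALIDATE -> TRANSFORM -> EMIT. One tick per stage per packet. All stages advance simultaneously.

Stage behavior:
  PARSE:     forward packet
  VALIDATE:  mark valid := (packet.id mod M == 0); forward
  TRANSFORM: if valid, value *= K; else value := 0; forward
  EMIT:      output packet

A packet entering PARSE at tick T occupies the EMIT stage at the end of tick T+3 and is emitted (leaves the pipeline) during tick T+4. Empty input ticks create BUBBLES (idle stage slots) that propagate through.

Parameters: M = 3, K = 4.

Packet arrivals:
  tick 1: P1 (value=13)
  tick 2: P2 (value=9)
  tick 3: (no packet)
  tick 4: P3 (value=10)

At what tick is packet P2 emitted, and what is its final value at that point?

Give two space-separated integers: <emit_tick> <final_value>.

Tick 1: [PARSE:P1(v=13,ok=F), VALIDATE:-, TRANSFORM:-, EMIT:-] out:-; in:P1
Tick 2: [PARSE:P2(v=9,ok=F), VALIDATE:P1(v=13,ok=F), TRANSFORM:-, EMIT:-] out:-; in:P2
Tick 3: [PARSE:-, VALIDATE:P2(v=9,ok=F), TRANSFORM:P1(v=0,ok=F), EMIT:-] out:-; in:-
Tick 4: [PARSE:P3(v=10,ok=F), VALIDATE:-, TRANSFORM:P2(v=0,ok=F), EMIT:P1(v=0,ok=F)] out:-; in:P3
Tick 5: [PARSE:-, VALIDATE:P3(v=10,ok=T), TRANSFORM:-, EMIT:P2(v=0,ok=F)] out:P1(v=0); in:-
Tick 6: [PARSE:-, VALIDATE:-, TRANSFORM:P3(v=40,ok=T), EMIT:-] out:P2(v=0); in:-
Tick 7: [PARSE:-, VALIDATE:-, TRANSFORM:-, EMIT:P3(v=40,ok=T)] out:-; in:-
Tick 8: [PARSE:-, VALIDATE:-, TRANSFORM:-, EMIT:-] out:P3(v=40); in:-
P2: arrives tick 2, valid=False (id=2, id%3=2), emit tick 6, final value 0

Answer: 6 0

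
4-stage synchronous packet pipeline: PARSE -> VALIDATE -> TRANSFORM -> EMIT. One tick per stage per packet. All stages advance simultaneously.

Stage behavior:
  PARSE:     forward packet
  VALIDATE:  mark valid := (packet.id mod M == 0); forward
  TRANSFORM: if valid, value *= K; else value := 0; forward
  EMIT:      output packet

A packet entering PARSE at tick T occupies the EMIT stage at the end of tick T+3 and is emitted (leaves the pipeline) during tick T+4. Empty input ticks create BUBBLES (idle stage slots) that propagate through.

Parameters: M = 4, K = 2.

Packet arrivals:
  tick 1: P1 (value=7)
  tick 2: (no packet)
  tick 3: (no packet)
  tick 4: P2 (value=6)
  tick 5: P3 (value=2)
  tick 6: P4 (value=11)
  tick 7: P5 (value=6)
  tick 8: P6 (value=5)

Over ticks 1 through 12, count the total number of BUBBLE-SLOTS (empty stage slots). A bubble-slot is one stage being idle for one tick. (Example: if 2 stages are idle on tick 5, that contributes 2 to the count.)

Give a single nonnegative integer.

Answer: 24

Derivation:
Tick 1: [PARSE:P1(v=7,ok=F), VALIDATE:-, TRANSFORM:-, EMIT:-] out:-; bubbles=3
Tick 2: [PARSE:-, VALIDATE:P1(v=7,ok=F), TRANSFORM:-, EMIT:-] out:-; bubbles=3
Tick 3: [PARSE:-, VALIDATE:-, TRANSFORM:P1(v=0,ok=F), EMIT:-] out:-; bubbles=3
Tick 4: [PARSE:P2(v=6,ok=F), VALIDATE:-, TRANSFORM:-, EMIT:P1(v=0,ok=F)] out:-; bubbles=2
Tick 5: [PARSE:P3(v=2,ok=F), VALIDATE:P2(v=6,ok=F), TRANSFORM:-, EMIT:-] out:P1(v=0); bubbles=2
Tick 6: [PARSE:P4(v=11,ok=F), VALIDATE:P3(v=2,ok=F), TRANSFORM:P2(v=0,ok=F), EMIT:-] out:-; bubbles=1
Tick 7: [PARSE:P5(v=6,ok=F), VALIDATE:P4(v=11,ok=T), TRANSFORM:P3(v=0,ok=F), EMIT:P2(v=0,ok=F)] out:-; bubbles=0
Tick 8: [PARSE:P6(v=5,ok=F), VALIDATE:P5(v=6,ok=F), TRANSFORM:P4(v=22,ok=T), EMIT:P3(v=0,ok=F)] out:P2(v=0); bubbles=0
Tick 9: [PARSE:-, VALIDATE:P6(v=5,ok=F), TRANSFORM:P5(v=0,ok=F), EMIT:P4(v=22,ok=T)] out:P3(v=0); bubbles=1
Tick 10: [PARSE:-, VALIDATE:-, TRANSFORM:P6(v=0,ok=F), EMIT:P5(v=0,ok=F)] out:P4(v=22); bubbles=2
Tick 11: [PARSE:-, VALIDATE:-, TRANSFORM:-, EMIT:P6(v=0,ok=F)] out:P5(v=0); bubbles=3
Tick 12: [PARSE:-, VALIDATE:-, TRANSFORM:-, EMIT:-] out:P6(v=0); bubbles=4
Total bubble-slots: 24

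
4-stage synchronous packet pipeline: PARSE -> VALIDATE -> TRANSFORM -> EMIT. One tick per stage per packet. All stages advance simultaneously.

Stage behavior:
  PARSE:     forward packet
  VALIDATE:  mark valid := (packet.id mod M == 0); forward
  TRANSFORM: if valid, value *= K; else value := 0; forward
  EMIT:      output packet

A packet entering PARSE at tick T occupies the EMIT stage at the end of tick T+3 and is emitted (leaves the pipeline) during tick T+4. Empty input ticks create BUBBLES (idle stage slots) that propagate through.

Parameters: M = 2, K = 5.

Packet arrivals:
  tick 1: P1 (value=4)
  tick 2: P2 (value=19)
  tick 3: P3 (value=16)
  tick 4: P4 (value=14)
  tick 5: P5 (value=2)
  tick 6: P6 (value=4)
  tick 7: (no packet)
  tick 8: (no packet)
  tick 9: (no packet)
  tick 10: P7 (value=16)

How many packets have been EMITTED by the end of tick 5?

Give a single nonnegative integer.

Tick 1: [PARSE:P1(v=4,ok=F), VALIDATE:-, TRANSFORM:-, EMIT:-] out:-; in:P1
Tick 2: [PARSE:P2(v=19,ok=F), VALIDATE:P1(v=4,ok=F), TRANSFORM:-, EMIT:-] out:-; in:P2
Tick 3: [PARSE:P3(v=16,ok=F), VALIDATE:P2(v=19,ok=T), TRANSFORM:P1(v=0,ok=F), EMIT:-] out:-; in:P3
Tick 4: [PARSE:P4(v=14,ok=F), VALIDATE:P3(v=16,ok=F), TRANSFORM:P2(v=95,ok=T), EMIT:P1(v=0,ok=F)] out:-; in:P4
Tick 5: [PARSE:P5(v=2,ok=F), VALIDATE:P4(v=14,ok=T), TRANSFORM:P3(v=0,ok=F), EMIT:P2(v=95,ok=T)] out:P1(v=0); in:P5
Emitted by tick 5: ['P1']

Answer: 1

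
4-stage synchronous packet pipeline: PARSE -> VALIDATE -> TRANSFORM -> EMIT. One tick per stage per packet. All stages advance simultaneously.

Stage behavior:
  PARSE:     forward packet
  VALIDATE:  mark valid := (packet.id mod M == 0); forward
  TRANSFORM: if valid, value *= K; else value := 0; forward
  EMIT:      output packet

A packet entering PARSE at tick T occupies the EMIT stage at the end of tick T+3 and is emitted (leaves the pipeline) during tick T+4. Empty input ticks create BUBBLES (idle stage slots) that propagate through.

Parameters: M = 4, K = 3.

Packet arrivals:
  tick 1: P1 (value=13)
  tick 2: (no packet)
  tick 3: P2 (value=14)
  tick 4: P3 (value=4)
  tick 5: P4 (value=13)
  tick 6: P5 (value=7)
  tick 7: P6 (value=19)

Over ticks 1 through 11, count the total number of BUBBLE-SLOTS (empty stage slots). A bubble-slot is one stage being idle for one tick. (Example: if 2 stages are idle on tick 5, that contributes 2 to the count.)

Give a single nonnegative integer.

Answer: 20

Derivation:
Tick 1: [PARSE:P1(v=13,ok=F), VALIDATE:-, TRANSFORM:-, EMIT:-] out:-; bubbles=3
Tick 2: [PARSE:-, VALIDATE:P1(v=13,ok=F), TRANSFORM:-, EMIT:-] out:-; bubbles=3
Tick 3: [PARSE:P2(v=14,ok=F), VALIDATE:-, TRANSFORM:P1(v=0,ok=F), EMIT:-] out:-; bubbles=2
Tick 4: [PARSE:P3(v=4,ok=F), VALIDATE:P2(v=14,ok=F), TRANSFORM:-, EMIT:P1(v=0,ok=F)] out:-; bubbles=1
Tick 5: [PARSE:P4(v=13,ok=F), VALIDATE:P3(v=4,ok=F), TRANSFORM:P2(v=0,ok=F), EMIT:-] out:P1(v=0); bubbles=1
Tick 6: [PARSE:P5(v=7,ok=F), VALIDATE:P4(v=13,ok=T), TRANSFORM:P3(v=0,ok=F), EMIT:P2(v=0,ok=F)] out:-; bubbles=0
Tick 7: [PARSE:P6(v=19,ok=F), VALIDATE:P5(v=7,ok=F), TRANSFORM:P4(v=39,ok=T), EMIT:P3(v=0,ok=F)] out:P2(v=0); bubbles=0
Tick 8: [PARSE:-, VALIDATE:P6(v=19,ok=F), TRANSFORM:P5(v=0,ok=F), EMIT:P4(v=39,ok=T)] out:P3(v=0); bubbles=1
Tick 9: [PARSE:-, VALIDATE:-, TRANSFORM:P6(v=0,ok=F), EMIT:P5(v=0,ok=F)] out:P4(v=39); bubbles=2
Tick 10: [PARSE:-, VALIDATE:-, TRANSFORM:-, EMIT:P6(v=0,ok=F)] out:P5(v=0); bubbles=3
Tick 11: [PARSE:-, VALIDATE:-, TRANSFORM:-, EMIT:-] out:P6(v=0); bubbles=4
Total bubble-slots: 20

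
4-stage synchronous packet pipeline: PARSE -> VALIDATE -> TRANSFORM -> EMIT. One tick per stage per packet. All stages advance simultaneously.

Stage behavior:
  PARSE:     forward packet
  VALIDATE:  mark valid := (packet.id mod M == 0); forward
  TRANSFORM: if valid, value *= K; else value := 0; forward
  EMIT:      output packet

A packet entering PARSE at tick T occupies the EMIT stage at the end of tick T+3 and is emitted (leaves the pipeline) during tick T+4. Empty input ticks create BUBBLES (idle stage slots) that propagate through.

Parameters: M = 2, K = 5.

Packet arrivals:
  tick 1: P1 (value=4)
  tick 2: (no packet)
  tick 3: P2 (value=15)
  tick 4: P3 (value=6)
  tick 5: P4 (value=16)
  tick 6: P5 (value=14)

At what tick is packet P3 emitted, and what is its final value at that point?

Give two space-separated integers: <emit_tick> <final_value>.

Tick 1: [PARSE:P1(v=4,ok=F), VALIDATE:-, TRANSFORM:-, EMIT:-] out:-; in:P1
Tick 2: [PARSE:-, VALIDATE:P1(v=4,ok=F), TRANSFORM:-, EMIT:-] out:-; in:-
Tick 3: [PARSE:P2(v=15,ok=F), VALIDATE:-, TRANSFORM:P1(v=0,ok=F), EMIT:-] out:-; in:P2
Tick 4: [PARSE:P3(v=6,ok=F), VALIDATE:P2(v=15,ok=T), TRANSFORM:-, EMIT:P1(v=0,ok=F)] out:-; in:P3
Tick 5: [PARSE:P4(v=16,ok=F), VALIDATE:P3(v=6,ok=F), TRANSFORM:P2(v=75,ok=T), EMIT:-] out:P1(v=0); in:P4
Tick 6: [PARSE:P5(v=14,ok=F), VALIDATE:P4(v=16,ok=T), TRANSFORM:P3(v=0,ok=F), EMIT:P2(v=75,ok=T)] out:-; in:P5
Tick 7: [PARSE:-, VALIDATE:P5(v=14,ok=F), TRANSFORM:P4(v=80,ok=T), EMIT:P3(v=0,ok=F)] out:P2(v=75); in:-
Tick 8: [PARSE:-, VALIDATE:-, TRANSFORM:P5(v=0,ok=F), EMIT:P4(v=80,ok=T)] out:P3(v=0); in:-
Tick 9: [PARSE:-, VALIDATE:-, TRANSFORM:-, EMIT:P5(v=0,ok=F)] out:P4(v=80); in:-
Tick 10: [PARSE:-, VALIDATE:-, TRANSFORM:-, EMIT:-] out:P5(v=0); in:-
P3: arrives tick 4, valid=False (id=3, id%2=1), emit tick 8, final value 0

Answer: 8 0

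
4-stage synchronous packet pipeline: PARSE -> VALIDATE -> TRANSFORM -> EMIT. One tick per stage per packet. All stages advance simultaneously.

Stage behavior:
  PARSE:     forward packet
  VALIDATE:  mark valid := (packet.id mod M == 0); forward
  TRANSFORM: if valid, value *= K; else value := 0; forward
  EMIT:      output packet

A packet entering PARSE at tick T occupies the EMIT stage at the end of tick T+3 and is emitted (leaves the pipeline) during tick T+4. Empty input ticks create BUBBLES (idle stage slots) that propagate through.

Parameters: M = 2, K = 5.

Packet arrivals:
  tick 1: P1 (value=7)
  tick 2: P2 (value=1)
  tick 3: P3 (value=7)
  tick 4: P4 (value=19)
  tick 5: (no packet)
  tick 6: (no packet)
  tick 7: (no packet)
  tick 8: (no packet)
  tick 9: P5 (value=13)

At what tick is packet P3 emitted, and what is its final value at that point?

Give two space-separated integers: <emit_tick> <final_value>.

Tick 1: [PARSE:P1(v=7,ok=F), VALIDATE:-, TRANSFORM:-, EMIT:-] out:-; in:P1
Tick 2: [PARSE:P2(v=1,ok=F), VALIDATE:P1(v=7,ok=F), TRANSFORM:-, EMIT:-] out:-; in:P2
Tick 3: [PARSE:P3(v=7,ok=F), VALIDATE:P2(v=1,ok=T), TRANSFORM:P1(v=0,ok=F), EMIT:-] out:-; in:P3
Tick 4: [PARSE:P4(v=19,ok=F), VALIDATE:P3(v=7,ok=F), TRANSFORM:P2(v=5,ok=T), EMIT:P1(v=0,ok=F)] out:-; in:P4
Tick 5: [PARSE:-, VALIDATE:P4(v=19,ok=T), TRANSFORM:P3(v=0,ok=F), EMIT:P2(v=5,ok=T)] out:P1(v=0); in:-
Tick 6: [PARSE:-, VALIDATE:-, TRANSFORM:P4(v=95,ok=T), EMIT:P3(v=0,ok=F)] out:P2(v=5); in:-
Tick 7: [PARSE:-, VALIDATE:-, TRANSFORM:-, EMIT:P4(v=95,ok=T)] out:P3(v=0); in:-
Tick 8: [PARSE:-, VALIDATE:-, TRANSFORM:-, EMIT:-] out:P4(v=95); in:-
Tick 9: [PARSE:P5(v=13,ok=F), VALIDATE:-, TRANSFORM:-, EMIT:-] out:-; in:P5
Tick 10: [PARSE:-, VALIDATE:P5(v=13,ok=F), TRANSFORM:-, EMIT:-] out:-; in:-
Tick 11: [PARSE:-, VALIDATE:-, TRANSFORM:P5(v=0,ok=F), EMIT:-] out:-; in:-
Tick 12: [PARSE:-, VALIDATE:-, TRANSFORM:-, EMIT:P5(v=0,ok=F)] out:-; in:-
Tick 13: [PARSE:-, VALIDATE:-, TRANSFORM:-, EMIT:-] out:P5(v=0); in:-
P3: arrives tick 3, valid=False (id=3, id%2=1), emit tick 7, final value 0

Answer: 7 0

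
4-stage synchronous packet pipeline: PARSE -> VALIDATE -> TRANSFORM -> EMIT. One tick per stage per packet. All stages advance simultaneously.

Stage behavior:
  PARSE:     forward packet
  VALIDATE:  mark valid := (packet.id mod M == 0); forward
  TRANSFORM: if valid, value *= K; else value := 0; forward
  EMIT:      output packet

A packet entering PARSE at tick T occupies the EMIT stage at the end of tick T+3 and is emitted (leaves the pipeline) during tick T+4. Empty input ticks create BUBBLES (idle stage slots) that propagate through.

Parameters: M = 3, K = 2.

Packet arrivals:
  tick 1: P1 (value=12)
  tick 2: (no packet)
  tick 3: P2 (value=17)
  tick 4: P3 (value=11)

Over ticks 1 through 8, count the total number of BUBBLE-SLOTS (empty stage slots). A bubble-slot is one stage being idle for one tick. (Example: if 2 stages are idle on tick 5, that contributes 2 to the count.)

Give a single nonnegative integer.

Tick 1: [PARSE:P1(v=12,ok=F), VALIDATE:-, TRANSFORM:-, EMIT:-] out:-; bubbles=3
Tick 2: [PARSE:-, VALIDATE:P1(v=12,ok=F), TRANSFORM:-, EMIT:-] out:-; bubbles=3
Tick 3: [PARSE:P2(v=17,ok=F), VALIDATE:-, TRANSFORM:P1(v=0,ok=F), EMIT:-] out:-; bubbles=2
Tick 4: [PARSE:P3(v=11,ok=F), VALIDATE:P2(v=17,ok=F), TRANSFORM:-, EMIT:P1(v=0,ok=F)] out:-; bubbles=1
Tick 5: [PARSE:-, VALIDATE:P3(v=11,ok=T), TRANSFORM:P2(v=0,ok=F), EMIT:-] out:P1(v=0); bubbles=2
Tick 6: [PARSE:-, VALIDATE:-, TRANSFORM:P3(v=22,ok=T), EMIT:P2(v=0,ok=F)] out:-; bubbles=2
Tick 7: [PARSE:-, VALIDATE:-, TRANSFORM:-, EMIT:P3(v=22,ok=T)] out:P2(v=0); bubbles=3
Tick 8: [PARSE:-, VALIDATE:-, TRANSFORM:-, EMIT:-] out:P3(v=22); bubbles=4
Total bubble-slots: 20

Answer: 20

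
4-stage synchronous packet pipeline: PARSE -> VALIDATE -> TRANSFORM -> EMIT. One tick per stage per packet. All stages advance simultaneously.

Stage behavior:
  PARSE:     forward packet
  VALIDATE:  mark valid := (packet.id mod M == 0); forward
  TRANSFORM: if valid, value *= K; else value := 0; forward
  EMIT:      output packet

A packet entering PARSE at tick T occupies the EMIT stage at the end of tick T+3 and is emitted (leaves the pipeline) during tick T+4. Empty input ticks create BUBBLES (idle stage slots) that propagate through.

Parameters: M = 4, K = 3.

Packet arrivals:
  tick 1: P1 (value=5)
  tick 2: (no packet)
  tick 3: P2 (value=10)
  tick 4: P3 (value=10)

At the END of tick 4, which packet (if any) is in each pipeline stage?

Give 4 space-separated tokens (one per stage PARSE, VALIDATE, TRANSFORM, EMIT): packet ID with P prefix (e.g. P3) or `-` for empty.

Tick 1: [PARSE:P1(v=5,ok=F), VALIDATE:-, TRANSFORM:-, EMIT:-] out:-; in:P1
Tick 2: [PARSE:-, VALIDATE:P1(v=5,ok=F), TRANSFORM:-, EMIT:-] out:-; in:-
Tick 3: [PARSE:P2(v=10,ok=F), VALIDATE:-, TRANSFORM:P1(v=0,ok=F), EMIT:-] out:-; in:P2
Tick 4: [PARSE:P3(v=10,ok=F), VALIDATE:P2(v=10,ok=F), TRANSFORM:-, EMIT:P1(v=0,ok=F)] out:-; in:P3
At end of tick 4: ['P3', 'P2', '-', 'P1']

Answer: P3 P2 - P1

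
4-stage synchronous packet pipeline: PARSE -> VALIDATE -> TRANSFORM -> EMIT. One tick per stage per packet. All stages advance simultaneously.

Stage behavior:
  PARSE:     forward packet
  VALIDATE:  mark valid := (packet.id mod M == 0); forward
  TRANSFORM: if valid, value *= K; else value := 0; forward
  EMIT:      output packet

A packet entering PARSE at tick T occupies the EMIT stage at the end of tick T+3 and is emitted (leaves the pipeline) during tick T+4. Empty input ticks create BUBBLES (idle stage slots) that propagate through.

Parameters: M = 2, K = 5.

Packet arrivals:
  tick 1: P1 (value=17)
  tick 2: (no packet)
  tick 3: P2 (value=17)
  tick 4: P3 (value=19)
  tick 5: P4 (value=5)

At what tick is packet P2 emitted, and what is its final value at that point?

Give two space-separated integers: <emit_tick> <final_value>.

Answer: 7 85

Derivation:
Tick 1: [PARSE:P1(v=17,ok=F), VALIDATE:-, TRANSFORM:-, EMIT:-] out:-; in:P1
Tick 2: [PARSE:-, VALIDATE:P1(v=17,ok=F), TRANSFORM:-, EMIT:-] out:-; in:-
Tick 3: [PARSE:P2(v=17,ok=F), VALIDATE:-, TRANSFORM:P1(v=0,ok=F), EMIT:-] out:-; in:P2
Tick 4: [PARSE:P3(v=19,ok=F), VALIDATE:P2(v=17,ok=T), TRANSFORM:-, EMIT:P1(v=0,ok=F)] out:-; in:P3
Tick 5: [PARSE:P4(v=5,ok=F), VALIDATE:P3(v=19,ok=F), TRANSFORM:P2(v=85,ok=T), EMIT:-] out:P1(v=0); in:P4
Tick 6: [PARSE:-, VALIDATE:P4(v=5,ok=T), TRANSFORM:P3(v=0,ok=F), EMIT:P2(v=85,ok=T)] out:-; in:-
Tick 7: [PARSE:-, VALIDATE:-, TRANSFORM:P4(v=25,ok=T), EMIT:P3(v=0,ok=F)] out:P2(v=85); in:-
Tick 8: [PARSE:-, VALIDATE:-, TRANSFORM:-, EMIT:P4(v=25,ok=T)] out:P3(v=0); in:-
Tick 9: [PARSE:-, VALIDATE:-, TRANSFORM:-, EMIT:-] out:P4(v=25); in:-
P2: arrives tick 3, valid=True (id=2, id%2=0), emit tick 7, final value 85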